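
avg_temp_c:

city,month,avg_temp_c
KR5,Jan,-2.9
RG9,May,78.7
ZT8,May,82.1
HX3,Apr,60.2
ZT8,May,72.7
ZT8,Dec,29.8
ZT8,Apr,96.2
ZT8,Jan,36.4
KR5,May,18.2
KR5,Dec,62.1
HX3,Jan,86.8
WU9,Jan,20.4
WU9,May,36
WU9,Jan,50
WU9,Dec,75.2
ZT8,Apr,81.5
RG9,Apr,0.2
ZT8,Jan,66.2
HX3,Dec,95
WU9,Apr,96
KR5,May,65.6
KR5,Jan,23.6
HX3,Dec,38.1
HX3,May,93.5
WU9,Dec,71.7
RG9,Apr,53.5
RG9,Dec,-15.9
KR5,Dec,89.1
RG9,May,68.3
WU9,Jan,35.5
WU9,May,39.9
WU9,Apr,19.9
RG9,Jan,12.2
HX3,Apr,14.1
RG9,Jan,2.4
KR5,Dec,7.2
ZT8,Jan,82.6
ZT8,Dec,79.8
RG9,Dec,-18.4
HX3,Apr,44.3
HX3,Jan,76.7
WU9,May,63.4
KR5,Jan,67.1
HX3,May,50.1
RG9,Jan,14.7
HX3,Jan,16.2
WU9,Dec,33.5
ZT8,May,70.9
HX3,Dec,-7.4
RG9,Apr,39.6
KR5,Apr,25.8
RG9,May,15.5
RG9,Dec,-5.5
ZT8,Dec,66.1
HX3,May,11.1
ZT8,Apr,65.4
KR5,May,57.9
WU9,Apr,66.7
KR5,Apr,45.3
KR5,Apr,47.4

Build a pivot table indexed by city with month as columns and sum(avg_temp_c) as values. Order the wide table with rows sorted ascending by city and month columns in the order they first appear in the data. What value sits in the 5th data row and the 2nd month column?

225.7

With rows sorted ascending by city, row 5 is city=ZT8. month columns in first-appearance order: Jan, May, Apr, Dec; column 2 is May.
Long rows with city=ZT8, month=May: 82.1 + 72.7 + 70.9 = 225.7.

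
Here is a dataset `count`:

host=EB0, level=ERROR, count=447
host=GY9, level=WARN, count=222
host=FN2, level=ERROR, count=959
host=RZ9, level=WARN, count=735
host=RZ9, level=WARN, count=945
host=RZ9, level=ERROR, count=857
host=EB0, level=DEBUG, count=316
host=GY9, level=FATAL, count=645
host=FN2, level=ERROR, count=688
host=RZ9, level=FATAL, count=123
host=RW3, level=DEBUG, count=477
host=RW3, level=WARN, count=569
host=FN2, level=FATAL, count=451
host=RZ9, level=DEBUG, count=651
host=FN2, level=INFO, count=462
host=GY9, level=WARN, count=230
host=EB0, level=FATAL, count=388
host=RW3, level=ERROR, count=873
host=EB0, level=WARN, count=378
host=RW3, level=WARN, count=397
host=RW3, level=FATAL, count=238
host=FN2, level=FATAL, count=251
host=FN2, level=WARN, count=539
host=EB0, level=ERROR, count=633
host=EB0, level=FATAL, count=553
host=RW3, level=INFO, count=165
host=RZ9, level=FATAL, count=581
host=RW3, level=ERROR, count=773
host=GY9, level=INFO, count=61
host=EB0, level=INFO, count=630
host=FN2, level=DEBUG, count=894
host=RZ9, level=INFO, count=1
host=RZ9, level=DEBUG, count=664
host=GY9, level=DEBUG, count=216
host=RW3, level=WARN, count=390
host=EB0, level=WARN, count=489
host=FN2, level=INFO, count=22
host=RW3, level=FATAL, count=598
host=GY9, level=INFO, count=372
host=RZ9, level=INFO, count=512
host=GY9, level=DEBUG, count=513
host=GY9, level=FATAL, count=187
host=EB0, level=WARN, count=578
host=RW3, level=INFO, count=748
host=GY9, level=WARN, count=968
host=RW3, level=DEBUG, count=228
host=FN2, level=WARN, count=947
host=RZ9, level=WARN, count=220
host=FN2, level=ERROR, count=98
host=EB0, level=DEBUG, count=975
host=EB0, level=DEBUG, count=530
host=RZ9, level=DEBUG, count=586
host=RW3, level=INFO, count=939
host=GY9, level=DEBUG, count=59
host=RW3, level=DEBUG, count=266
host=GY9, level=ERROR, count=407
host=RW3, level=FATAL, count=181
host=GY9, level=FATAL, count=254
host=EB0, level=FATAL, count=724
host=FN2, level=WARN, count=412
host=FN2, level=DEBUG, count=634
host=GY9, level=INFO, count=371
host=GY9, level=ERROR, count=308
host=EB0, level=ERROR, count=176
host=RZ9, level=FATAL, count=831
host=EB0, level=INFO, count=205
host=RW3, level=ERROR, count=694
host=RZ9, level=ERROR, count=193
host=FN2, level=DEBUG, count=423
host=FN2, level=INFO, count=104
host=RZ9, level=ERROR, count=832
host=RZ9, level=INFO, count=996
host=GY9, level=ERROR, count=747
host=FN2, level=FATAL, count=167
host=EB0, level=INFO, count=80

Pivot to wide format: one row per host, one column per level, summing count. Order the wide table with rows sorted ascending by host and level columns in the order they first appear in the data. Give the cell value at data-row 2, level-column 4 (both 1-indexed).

With rows sorted ascending by host, row 2 is host=FN2. level columns in first-appearance order: ERROR, WARN, DEBUG, FATAL, INFO; column 4 is FATAL.
Long rows with host=FN2, level=FATAL: 451 + 251 + 167 = 869.

869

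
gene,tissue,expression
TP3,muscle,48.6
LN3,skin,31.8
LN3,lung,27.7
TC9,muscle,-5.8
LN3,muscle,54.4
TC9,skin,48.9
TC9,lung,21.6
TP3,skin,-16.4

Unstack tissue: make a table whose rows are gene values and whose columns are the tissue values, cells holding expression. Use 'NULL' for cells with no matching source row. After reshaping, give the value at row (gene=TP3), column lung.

NULL

No long-format row has gene=TP3 and tissue=lung, so the cell is NULL.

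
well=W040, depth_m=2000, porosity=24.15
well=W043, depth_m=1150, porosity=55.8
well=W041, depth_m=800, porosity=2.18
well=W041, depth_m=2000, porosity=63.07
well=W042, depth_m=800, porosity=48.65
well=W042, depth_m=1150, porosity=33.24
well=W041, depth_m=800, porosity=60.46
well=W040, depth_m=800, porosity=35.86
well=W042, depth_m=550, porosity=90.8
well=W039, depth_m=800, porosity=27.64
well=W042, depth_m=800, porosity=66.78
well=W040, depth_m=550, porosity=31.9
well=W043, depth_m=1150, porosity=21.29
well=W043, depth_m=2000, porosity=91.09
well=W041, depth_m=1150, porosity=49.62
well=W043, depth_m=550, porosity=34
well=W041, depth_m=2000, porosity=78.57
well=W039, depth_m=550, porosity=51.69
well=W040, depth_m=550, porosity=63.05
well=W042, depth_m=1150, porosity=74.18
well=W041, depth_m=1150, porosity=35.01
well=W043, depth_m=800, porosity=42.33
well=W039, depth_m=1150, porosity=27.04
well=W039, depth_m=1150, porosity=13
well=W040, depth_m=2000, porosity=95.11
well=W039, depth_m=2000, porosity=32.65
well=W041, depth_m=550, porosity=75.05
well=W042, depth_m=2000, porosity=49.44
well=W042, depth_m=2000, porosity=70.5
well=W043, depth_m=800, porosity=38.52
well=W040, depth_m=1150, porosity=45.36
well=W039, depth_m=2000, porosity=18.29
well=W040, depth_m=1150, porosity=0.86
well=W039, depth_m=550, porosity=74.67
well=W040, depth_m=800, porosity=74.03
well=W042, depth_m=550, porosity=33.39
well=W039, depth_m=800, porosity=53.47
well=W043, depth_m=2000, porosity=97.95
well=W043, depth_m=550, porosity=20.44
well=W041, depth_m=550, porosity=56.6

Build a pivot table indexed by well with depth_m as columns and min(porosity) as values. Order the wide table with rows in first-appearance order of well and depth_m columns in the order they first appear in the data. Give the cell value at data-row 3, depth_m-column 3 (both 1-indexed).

2.18

With rows in first-appearance order of well, row 3 is well=W041. depth_m columns in first-appearance order: 2000, 1150, 800, 550; column 3 is 800.
Long rows with well=W041, depth_m=800: min(2.18, 60.46) = 2.18.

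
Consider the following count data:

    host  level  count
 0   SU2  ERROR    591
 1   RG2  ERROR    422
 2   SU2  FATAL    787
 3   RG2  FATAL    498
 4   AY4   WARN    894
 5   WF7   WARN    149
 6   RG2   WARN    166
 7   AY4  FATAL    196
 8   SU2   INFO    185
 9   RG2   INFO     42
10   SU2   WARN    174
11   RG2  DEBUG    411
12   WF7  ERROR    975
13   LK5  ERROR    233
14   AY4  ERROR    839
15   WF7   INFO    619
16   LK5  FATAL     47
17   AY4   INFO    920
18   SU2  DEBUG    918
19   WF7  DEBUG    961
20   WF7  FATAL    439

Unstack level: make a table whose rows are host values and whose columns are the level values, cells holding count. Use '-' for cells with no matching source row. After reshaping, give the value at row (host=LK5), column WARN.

No long-format row has host=LK5 and level=WARN, so the cell is -.

-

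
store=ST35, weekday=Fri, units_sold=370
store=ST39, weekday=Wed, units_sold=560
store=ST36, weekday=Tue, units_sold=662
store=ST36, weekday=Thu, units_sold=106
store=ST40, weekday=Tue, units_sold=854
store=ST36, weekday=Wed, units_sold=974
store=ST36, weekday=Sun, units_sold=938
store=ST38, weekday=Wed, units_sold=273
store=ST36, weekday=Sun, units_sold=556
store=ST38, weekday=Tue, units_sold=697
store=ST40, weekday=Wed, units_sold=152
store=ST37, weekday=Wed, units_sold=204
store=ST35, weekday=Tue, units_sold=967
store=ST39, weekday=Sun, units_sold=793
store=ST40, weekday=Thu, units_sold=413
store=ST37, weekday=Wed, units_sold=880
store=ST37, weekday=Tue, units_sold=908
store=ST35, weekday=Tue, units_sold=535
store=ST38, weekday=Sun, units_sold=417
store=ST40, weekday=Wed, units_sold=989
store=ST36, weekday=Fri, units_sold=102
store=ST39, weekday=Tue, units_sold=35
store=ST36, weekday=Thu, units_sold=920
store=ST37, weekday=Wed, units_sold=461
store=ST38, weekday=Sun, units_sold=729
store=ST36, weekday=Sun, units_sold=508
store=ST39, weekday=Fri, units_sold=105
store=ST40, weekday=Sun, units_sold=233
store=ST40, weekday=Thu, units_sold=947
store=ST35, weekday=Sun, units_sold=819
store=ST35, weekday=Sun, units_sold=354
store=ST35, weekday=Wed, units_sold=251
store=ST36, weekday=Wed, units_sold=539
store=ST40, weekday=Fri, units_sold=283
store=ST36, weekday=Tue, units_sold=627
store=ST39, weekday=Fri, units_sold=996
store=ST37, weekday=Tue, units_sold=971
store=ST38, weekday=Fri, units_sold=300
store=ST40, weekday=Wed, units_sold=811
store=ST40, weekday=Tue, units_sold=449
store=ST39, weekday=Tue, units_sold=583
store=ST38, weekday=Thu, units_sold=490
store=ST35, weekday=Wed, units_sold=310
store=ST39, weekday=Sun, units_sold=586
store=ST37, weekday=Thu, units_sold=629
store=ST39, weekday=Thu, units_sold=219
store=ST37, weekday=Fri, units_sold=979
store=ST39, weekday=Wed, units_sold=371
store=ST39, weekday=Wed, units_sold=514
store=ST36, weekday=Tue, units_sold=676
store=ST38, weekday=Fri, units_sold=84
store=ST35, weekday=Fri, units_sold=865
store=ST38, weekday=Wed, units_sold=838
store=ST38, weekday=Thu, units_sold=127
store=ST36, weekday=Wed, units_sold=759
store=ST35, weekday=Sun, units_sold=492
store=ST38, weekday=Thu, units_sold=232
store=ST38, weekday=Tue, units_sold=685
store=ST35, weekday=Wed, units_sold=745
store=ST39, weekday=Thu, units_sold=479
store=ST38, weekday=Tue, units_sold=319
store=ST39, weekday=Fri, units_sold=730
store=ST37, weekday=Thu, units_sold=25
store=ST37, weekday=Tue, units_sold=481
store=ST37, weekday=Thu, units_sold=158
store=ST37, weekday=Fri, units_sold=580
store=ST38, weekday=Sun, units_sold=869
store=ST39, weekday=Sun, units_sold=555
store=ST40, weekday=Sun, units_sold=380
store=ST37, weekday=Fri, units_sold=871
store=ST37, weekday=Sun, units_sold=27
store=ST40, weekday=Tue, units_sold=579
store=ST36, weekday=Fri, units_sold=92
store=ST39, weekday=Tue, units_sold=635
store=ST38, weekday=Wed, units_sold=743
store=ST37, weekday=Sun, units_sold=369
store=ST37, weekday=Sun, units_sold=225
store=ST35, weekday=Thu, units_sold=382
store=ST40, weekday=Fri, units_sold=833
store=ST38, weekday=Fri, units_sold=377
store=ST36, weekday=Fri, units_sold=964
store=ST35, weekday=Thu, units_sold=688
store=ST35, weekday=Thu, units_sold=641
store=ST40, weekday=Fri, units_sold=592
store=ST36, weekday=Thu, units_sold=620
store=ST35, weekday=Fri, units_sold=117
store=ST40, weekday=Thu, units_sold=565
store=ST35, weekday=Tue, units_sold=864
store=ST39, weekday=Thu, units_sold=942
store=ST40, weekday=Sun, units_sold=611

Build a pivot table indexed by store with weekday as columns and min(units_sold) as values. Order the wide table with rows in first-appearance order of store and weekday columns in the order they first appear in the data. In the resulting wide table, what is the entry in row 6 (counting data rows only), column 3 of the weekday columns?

481

With rows in first-appearance order of store, row 6 is store=ST37. weekday columns in first-appearance order: Fri, Wed, Tue, Thu, Sun; column 3 is Tue.
Long rows with store=ST37, weekday=Tue: min(908, 971, 481) = 481.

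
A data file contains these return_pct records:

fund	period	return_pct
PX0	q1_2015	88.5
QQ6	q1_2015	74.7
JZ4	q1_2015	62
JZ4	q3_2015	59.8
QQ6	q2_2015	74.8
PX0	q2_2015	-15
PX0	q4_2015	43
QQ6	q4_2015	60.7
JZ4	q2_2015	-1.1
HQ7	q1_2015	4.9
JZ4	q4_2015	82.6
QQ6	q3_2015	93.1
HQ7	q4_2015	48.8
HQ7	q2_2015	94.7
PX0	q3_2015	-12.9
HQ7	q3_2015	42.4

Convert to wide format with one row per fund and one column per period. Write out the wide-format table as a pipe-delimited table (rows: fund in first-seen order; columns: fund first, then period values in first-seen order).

| fund | q1_2015 | q3_2015 | q2_2015 | q4_2015 |
| PX0 | 88.5 | -12.9 | -15 | 43 |
| QQ6 | 74.7 | 93.1 | 74.8 | 60.7 |
| JZ4 | 62 | 59.8 | -1.1 | 82.6 |
| HQ7 | 4.9 | 42.4 | 94.7 | 48.8 |

Columns: fund plus the 4 distinct period values (q1_2015, q3_2015, q2_2015, q4_2015).
For example, row PX0 column q1_2015 takes return_pct=88.5 from the long row (PX0, q1_2015).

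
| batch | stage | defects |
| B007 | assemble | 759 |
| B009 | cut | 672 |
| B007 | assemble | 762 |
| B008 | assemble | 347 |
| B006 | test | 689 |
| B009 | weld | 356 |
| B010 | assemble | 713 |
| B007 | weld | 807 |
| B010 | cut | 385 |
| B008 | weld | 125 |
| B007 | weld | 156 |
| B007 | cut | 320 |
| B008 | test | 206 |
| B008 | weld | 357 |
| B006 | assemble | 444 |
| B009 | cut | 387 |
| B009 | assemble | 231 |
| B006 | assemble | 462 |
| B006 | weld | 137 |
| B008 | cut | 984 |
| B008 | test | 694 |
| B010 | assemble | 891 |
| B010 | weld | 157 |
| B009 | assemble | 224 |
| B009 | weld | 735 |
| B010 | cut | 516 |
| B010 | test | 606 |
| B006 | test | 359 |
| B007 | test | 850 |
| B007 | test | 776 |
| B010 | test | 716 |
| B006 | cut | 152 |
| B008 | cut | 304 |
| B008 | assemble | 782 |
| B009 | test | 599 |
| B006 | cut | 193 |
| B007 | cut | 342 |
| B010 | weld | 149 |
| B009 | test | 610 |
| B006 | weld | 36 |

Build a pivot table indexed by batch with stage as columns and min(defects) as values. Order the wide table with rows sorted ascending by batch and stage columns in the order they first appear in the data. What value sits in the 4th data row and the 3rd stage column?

599

With rows sorted ascending by batch, row 4 is batch=B009. stage columns in first-appearance order: assemble, cut, test, weld; column 3 is test.
Long rows with batch=B009, stage=test: min(599, 610) = 599.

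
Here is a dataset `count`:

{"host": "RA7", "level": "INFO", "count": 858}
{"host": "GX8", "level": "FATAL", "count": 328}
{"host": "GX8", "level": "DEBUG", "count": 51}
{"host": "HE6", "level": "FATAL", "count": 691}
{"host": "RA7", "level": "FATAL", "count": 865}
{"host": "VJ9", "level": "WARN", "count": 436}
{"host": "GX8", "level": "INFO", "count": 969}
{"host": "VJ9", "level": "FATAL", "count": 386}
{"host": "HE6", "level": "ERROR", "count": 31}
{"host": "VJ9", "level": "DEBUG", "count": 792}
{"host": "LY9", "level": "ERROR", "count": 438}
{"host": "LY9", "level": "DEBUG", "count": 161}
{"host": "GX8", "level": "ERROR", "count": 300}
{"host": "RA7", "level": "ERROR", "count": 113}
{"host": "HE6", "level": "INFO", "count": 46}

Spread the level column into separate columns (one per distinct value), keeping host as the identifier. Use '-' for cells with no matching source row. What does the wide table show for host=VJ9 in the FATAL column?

386

The long row with host=VJ9, level=FATAL has count=386.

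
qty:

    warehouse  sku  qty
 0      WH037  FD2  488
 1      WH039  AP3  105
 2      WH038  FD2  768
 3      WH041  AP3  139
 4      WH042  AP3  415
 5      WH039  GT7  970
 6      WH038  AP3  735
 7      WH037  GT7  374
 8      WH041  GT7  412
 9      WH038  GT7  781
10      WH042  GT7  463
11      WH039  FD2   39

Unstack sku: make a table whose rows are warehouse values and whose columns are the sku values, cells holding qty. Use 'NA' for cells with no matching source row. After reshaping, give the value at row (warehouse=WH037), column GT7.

The long row with warehouse=WH037, sku=GT7 has qty=374.

374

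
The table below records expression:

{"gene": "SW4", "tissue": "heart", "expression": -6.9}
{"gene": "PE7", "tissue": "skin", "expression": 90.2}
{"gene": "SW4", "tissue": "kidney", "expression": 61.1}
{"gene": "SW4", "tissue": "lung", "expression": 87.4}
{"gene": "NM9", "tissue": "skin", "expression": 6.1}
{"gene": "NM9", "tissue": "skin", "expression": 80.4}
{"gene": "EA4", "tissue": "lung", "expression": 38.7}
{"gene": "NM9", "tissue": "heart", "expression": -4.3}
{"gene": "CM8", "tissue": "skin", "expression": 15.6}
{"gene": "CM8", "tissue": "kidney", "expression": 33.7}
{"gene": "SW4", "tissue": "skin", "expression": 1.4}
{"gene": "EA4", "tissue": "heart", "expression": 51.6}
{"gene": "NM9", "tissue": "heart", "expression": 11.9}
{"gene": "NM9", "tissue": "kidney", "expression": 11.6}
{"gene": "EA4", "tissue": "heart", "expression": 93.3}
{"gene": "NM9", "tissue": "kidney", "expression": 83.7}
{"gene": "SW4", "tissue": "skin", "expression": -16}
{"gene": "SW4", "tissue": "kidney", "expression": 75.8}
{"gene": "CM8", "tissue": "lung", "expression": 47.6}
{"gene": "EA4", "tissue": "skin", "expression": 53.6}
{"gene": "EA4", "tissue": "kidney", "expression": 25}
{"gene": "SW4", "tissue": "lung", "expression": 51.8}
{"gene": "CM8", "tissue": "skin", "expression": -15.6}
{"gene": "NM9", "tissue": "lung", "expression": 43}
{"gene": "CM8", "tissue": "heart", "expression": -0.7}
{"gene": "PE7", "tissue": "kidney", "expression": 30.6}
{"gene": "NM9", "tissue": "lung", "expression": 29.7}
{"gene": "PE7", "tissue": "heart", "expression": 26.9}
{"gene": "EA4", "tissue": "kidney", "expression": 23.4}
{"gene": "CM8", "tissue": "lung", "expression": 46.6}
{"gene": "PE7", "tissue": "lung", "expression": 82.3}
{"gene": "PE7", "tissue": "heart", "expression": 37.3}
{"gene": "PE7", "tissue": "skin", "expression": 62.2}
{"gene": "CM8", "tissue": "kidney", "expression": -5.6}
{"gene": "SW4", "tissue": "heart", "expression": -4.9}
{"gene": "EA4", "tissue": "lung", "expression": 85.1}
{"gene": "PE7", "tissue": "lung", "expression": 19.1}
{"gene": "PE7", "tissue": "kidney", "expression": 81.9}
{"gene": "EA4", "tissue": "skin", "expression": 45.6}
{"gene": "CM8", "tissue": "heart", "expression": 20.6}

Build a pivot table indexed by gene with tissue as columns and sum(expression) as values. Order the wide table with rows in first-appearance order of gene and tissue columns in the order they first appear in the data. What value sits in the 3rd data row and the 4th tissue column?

72.7

With rows in first-appearance order of gene, row 3 is gene=NM9. tissue columns in first-appearance order: heart, skin, kidney, lung; column 4 is lung.
Long rows with gene=NM9, tissue=lung: 43 + 29.7 = 72.7.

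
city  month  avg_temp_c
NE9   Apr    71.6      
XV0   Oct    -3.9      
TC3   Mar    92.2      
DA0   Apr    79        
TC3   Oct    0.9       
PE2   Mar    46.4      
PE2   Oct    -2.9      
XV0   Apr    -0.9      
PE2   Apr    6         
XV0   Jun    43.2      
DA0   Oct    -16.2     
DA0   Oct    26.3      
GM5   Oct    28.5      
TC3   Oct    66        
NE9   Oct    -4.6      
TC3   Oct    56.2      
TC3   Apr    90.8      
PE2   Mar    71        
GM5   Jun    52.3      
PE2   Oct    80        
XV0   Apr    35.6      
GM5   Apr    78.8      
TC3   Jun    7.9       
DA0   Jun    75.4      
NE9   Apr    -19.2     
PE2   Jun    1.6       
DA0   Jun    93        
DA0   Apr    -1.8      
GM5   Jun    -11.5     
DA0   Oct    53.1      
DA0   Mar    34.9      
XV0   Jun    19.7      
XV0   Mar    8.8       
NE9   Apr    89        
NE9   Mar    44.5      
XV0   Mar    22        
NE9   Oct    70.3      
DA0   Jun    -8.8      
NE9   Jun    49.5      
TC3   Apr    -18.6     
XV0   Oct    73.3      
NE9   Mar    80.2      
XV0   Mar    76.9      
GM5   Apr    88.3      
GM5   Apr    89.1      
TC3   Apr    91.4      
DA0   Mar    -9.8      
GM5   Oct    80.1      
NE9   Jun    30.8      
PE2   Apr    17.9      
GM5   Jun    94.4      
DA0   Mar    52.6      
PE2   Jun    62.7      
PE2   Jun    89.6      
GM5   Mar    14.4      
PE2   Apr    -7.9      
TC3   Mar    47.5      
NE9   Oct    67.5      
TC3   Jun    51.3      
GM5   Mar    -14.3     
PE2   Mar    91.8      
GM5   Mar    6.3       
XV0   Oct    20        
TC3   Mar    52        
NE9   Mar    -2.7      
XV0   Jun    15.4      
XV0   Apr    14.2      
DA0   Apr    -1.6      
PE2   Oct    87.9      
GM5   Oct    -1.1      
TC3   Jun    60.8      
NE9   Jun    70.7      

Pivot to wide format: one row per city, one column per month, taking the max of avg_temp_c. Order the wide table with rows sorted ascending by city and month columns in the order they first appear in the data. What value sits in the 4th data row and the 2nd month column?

87.9

With rows sorted ascending by city, row 4 is city=PE2. month columns in first-appearance order: Apr, Oct, Mar, Jun; column 2 is Oct.
Long rows with city=PE2, month=Oct: max(-2.9, 80, 87.9) = 87.9.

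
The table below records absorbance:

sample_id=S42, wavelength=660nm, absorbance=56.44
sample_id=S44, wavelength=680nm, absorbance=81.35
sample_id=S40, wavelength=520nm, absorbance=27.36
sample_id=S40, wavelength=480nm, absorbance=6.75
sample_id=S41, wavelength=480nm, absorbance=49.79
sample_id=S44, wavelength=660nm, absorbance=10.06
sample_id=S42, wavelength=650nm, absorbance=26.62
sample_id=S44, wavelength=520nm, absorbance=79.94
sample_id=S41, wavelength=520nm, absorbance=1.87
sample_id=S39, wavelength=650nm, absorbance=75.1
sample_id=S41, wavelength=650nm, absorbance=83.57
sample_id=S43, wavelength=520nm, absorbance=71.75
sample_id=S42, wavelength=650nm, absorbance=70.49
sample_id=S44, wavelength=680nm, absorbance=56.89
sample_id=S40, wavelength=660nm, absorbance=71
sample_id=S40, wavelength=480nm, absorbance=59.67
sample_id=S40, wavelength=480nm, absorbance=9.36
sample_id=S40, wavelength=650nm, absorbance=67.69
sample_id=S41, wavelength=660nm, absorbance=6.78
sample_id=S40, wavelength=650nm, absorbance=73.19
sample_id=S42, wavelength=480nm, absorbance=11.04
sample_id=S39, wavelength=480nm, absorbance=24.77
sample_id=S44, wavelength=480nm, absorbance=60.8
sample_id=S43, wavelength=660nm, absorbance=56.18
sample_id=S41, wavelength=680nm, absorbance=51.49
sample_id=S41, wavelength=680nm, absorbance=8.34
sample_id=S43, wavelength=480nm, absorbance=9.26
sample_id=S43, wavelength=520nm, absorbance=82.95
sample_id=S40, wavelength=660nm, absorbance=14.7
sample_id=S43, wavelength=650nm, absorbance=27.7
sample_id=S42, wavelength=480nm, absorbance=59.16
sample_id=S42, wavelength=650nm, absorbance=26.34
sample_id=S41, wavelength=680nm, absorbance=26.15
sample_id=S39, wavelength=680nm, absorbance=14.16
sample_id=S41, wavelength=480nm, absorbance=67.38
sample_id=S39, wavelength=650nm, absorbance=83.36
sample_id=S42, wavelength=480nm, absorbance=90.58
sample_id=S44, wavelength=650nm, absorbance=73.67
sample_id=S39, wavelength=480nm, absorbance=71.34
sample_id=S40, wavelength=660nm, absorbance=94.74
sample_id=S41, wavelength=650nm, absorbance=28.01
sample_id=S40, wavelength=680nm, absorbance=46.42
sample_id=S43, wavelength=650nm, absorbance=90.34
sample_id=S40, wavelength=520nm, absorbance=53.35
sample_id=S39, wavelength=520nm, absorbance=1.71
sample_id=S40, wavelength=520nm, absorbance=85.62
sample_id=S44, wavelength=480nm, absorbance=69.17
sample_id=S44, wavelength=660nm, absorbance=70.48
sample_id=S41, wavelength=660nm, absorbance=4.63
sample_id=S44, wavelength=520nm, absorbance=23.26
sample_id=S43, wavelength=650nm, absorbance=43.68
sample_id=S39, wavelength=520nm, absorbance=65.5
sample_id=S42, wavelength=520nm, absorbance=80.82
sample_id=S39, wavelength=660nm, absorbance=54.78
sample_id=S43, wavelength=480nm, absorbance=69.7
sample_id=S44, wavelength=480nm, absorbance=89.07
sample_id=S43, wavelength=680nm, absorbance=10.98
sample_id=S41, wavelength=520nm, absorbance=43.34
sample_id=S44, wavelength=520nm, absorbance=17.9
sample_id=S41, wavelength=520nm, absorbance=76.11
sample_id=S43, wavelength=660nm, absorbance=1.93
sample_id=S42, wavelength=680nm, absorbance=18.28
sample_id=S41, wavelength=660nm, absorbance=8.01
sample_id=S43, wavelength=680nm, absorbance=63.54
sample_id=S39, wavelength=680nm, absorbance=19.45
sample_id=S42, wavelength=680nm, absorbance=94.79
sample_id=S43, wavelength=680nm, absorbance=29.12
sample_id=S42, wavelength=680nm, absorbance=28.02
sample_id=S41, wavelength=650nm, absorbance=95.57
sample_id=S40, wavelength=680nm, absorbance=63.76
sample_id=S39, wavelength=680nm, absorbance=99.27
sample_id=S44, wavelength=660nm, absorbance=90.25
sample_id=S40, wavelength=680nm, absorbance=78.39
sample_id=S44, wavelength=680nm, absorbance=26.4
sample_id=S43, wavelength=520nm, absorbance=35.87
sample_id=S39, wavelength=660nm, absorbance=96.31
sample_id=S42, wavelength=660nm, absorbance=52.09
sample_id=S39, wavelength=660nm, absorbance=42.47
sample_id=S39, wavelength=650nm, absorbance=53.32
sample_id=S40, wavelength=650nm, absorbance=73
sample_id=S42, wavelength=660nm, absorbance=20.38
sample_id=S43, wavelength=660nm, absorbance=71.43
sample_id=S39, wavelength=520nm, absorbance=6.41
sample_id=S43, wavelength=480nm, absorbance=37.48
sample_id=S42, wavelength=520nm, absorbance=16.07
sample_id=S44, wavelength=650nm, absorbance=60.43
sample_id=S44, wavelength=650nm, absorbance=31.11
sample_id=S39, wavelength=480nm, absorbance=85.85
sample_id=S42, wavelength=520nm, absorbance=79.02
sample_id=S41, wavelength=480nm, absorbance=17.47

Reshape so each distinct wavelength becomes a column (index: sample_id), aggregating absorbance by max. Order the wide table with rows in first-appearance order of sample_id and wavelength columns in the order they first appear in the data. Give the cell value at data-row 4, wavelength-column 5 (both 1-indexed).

95.57

With rows in first-appearance order of sample_id, row 4 is sample_id=S41. wavelength columns in first-appearance order: 660nm, 680nm, 520nm, 480nm, 650nm; column 5 is 650nm.
Long rows with sample_id=S41, wavelength=650nm: max(83.57, 28.01, 95.57) = 95.57.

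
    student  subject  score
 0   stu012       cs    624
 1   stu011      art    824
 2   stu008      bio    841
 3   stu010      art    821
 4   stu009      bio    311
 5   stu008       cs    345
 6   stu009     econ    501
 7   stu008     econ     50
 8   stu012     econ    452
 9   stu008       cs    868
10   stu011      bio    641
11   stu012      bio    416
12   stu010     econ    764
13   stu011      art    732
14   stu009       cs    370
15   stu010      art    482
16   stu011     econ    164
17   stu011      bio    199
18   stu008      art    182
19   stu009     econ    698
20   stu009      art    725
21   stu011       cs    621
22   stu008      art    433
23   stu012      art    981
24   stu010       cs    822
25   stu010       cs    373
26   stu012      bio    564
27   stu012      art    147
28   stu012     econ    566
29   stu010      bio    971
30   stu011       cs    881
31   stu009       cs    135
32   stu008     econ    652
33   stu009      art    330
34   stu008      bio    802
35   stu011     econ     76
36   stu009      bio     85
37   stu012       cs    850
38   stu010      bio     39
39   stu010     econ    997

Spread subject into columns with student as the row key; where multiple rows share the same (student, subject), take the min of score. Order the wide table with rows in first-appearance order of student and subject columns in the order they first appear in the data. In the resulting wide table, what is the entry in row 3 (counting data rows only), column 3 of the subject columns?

802

With rows in first-appearance order of student, row 3 is student=stu008. subject columns in first-appearance order: cs, art, bio, econ; column 3 is bio.
Long rows with student=stu008, subject=bio: min(841, 802) = 802.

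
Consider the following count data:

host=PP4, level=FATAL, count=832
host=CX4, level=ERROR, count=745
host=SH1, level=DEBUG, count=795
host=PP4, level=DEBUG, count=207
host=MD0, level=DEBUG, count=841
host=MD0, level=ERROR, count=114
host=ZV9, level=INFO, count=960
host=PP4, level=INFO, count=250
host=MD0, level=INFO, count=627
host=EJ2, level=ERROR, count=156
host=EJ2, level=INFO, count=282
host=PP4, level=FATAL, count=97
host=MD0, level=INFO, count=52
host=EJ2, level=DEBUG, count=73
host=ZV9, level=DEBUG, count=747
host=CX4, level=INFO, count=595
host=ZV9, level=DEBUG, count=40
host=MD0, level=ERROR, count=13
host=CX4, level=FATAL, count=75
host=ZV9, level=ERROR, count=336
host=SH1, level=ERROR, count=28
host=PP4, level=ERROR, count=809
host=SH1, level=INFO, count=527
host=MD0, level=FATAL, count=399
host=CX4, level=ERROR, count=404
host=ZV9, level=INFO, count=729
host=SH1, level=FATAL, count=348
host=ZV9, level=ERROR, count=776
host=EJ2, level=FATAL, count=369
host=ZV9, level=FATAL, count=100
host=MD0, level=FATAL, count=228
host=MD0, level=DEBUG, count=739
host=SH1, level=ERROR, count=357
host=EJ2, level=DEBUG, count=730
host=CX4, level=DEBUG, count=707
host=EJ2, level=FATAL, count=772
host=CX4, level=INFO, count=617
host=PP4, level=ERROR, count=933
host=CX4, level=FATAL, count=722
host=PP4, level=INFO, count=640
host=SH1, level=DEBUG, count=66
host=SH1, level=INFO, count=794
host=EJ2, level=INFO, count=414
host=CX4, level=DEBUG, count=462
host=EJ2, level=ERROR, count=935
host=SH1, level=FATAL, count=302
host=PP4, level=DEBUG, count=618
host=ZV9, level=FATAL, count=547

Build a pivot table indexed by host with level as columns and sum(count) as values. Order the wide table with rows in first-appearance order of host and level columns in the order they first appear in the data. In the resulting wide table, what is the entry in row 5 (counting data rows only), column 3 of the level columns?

With rows in first-appearance order of host, row 5 is host=ZV9. level columns in first-appearance order: FATAL, ERROR, DEBUG, INFO; column 3 is DEBUG.
Long rows with host=ZV9, level=DEBUG: 747 + 40 = 787.

787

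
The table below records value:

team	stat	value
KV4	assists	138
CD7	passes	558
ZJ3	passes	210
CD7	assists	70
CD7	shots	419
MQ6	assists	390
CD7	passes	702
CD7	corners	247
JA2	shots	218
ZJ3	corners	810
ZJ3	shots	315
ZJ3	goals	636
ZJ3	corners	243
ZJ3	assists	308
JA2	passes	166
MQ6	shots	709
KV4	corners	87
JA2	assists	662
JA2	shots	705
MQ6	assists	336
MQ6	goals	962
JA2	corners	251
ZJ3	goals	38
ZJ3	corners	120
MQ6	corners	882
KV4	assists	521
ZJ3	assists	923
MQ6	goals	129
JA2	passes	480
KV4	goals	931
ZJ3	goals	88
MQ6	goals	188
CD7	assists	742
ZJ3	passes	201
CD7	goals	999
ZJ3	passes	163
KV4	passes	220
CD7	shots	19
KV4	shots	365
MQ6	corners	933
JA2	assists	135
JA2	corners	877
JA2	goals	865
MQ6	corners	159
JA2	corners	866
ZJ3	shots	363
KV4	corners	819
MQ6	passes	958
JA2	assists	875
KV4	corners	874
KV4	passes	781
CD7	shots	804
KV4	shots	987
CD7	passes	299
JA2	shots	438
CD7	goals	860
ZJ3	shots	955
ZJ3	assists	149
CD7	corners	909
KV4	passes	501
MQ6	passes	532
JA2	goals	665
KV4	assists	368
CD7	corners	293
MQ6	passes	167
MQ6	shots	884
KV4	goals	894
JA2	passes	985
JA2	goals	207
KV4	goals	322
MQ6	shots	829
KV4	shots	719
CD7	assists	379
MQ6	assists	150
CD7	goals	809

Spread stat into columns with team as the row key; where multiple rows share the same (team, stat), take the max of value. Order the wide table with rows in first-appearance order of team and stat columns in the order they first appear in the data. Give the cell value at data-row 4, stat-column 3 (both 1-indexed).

With rows in first-appearance order of team, row 4 is team=MQ6. stat columns in first-appearance order: assists, passes, shots, corners, goals; column 3 is shots.
Long rows with team=MQ6, stat=shots: max(709, 884, 829) = 884.

884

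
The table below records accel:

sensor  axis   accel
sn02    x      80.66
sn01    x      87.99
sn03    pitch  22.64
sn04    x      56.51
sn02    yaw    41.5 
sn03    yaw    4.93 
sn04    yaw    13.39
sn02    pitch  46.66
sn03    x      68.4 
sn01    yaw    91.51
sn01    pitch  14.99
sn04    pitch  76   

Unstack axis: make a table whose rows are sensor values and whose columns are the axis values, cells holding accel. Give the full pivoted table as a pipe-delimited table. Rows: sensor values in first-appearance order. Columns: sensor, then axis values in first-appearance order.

Columns: sensor plus the 3 distinct axis values (x, pitch, yaw).
For example, row sn02 column x takes accel=80.66 from the long row (sn02, x).

| sensor | x | pitch | yaw |
| sn02 | 80.66 | 46.66 | 41.5 |
| sn01 | 87.99 | 14.99 | 91.51 |
| sn03 | 68.4 | 22.64 | 4.93 |
| sn04 | 56.51 | 76 | 13.39 |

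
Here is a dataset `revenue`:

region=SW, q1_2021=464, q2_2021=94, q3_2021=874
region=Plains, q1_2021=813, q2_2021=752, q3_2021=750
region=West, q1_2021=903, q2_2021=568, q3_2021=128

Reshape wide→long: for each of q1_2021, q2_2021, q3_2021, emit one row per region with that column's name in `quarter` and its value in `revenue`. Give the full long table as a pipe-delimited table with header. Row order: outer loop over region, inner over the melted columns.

Each (region, column) pair becomes one row: 3 × 3 = 9 rows.
For example, (SW, q1_2021) → revenue=464.

| region | quarter | revenue |
| SW | q1_2021 | 464 |
| SW | q2_2021 | 94 |
| SW | q3_2021 | 874 |
| Plains | q1_2021 | 813 |
| Plains | q2_2021 | 752 |
| Plains | q3_2021 | 750 |
| West | q1_2021 | 903 |
| West | q2_2021 | 568 |
| West | q3_2021 | 128 |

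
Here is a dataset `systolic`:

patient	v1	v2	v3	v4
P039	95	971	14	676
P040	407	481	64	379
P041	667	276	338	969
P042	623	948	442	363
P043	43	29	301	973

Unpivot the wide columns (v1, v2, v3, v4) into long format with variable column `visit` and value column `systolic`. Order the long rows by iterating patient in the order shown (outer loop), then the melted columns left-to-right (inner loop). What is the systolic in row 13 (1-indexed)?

20 rows total (5 × 4). Row 13: index ⌊(13-1)/4⌋ = 3 into patient → P042; (13-1) mod 4 = 0 into the melted columns → v1.
So row 13 is (P042, v1, 623); systolic = 623.

623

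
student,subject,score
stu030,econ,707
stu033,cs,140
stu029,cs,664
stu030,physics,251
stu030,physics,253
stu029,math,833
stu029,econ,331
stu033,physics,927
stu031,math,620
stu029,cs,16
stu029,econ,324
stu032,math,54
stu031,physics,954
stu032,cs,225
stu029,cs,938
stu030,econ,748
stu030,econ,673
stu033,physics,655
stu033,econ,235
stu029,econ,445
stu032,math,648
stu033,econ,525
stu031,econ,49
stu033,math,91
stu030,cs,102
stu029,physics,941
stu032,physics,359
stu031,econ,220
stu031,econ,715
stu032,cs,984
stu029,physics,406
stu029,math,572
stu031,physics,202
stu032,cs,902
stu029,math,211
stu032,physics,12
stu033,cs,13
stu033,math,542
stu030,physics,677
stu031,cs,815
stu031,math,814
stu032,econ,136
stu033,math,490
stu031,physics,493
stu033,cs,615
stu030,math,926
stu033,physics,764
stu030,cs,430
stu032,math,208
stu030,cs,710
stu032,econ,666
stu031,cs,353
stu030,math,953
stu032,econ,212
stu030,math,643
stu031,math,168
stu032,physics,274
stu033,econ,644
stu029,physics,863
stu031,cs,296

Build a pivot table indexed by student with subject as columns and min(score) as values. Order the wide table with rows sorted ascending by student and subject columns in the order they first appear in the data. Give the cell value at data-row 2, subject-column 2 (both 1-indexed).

102

With rows sorted ascending by student, row 2 is student=stu030. subject columns in first-appearance order: econ, cs, physics, math; column 2 is cs.
Long rows with student=stu030, subject=cs: min(102, 430, 710) = 102.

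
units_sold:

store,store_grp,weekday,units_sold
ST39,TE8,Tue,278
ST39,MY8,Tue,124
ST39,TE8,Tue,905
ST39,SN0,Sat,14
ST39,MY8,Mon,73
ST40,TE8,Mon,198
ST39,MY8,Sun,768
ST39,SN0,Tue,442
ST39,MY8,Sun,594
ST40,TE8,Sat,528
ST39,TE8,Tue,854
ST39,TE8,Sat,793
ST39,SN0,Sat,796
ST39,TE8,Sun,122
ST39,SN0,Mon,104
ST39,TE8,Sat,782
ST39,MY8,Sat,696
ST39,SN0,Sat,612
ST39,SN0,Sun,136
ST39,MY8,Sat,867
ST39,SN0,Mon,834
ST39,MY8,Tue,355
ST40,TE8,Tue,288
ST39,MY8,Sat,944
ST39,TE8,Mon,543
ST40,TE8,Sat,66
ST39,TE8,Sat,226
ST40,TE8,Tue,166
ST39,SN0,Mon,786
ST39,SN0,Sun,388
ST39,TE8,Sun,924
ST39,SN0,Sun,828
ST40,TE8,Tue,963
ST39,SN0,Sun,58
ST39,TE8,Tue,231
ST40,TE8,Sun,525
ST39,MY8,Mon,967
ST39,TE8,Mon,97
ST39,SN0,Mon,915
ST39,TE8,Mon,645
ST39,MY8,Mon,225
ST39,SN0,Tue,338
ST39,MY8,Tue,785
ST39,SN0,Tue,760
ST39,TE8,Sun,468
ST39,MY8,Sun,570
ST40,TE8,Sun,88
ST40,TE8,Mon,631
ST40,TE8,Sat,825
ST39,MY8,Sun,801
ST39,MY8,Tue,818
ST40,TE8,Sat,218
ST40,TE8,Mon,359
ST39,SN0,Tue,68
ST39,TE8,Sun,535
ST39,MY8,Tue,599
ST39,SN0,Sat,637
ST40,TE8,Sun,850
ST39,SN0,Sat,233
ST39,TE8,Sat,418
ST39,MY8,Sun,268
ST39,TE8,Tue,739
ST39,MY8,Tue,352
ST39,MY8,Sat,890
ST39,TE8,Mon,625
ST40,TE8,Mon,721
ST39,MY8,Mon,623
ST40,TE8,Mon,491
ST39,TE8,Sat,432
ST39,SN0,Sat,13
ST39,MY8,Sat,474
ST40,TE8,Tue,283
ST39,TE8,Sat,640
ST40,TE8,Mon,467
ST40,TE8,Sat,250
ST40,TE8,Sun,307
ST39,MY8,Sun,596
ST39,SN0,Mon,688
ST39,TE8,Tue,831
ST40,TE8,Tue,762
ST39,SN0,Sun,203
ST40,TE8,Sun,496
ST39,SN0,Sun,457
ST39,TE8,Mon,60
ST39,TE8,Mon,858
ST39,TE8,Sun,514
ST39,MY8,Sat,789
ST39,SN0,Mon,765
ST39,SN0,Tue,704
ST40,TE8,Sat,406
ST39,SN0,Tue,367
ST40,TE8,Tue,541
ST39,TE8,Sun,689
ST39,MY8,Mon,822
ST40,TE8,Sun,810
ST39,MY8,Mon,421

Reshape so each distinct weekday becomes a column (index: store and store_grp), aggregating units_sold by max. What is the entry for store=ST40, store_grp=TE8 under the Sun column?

Rows with store=ST40, store_grp=TE8 and weekday=Sun: units_sold values are 525, 88, 850, 307, 496, 810.
max(525, 88, 850, 307, 496, 810) = 850.

850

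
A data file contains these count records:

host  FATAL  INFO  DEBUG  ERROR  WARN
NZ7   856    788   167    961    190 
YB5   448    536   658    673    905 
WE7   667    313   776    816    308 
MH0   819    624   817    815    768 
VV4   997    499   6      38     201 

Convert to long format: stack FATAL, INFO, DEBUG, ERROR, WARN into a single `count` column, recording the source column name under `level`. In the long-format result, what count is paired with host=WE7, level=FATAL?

Unpivoting turns each (host, wide-column) pair into one long row.
The wide cell at row WE7, column FATAL holds 667, so the long row (WE7, FATAL) has count=667.

667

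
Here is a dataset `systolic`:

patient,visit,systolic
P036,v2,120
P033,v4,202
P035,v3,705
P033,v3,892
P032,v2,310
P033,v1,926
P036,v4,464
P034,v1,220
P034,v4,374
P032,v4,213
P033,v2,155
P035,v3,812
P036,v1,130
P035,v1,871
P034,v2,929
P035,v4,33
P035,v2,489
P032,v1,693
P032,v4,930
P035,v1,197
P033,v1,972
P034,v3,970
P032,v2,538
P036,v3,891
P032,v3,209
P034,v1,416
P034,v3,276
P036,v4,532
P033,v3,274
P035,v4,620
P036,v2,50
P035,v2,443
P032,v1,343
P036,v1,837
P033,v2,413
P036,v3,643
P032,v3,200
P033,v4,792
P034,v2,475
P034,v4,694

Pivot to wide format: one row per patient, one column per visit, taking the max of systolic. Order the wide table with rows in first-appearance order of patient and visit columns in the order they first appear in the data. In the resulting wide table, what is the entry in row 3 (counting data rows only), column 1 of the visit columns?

With rows in first-appearance order of patient, row 3 is patient=P035. visit columns in first-appearance order: v2, v4, v3, v1; column 1 is v2.
Long rows with patient=P035, visit=v2: max(489, 443) = 489.

489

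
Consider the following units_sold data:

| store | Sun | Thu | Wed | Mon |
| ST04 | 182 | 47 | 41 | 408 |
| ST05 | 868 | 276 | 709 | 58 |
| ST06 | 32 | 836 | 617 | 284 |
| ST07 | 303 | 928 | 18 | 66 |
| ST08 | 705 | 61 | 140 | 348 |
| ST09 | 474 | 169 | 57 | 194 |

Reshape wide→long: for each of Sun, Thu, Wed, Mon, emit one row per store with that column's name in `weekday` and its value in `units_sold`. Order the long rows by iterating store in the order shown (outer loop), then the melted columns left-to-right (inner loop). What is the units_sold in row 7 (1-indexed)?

24 rows total (6 × 4). Row 7: index ⌊(7-1)/4⌋ = 1 into store → ST05; (7-1) mod 4 = 2 into the melted columns → Wed.
So row 7 is (ST05, Wed, 709); units_sold = 709.

709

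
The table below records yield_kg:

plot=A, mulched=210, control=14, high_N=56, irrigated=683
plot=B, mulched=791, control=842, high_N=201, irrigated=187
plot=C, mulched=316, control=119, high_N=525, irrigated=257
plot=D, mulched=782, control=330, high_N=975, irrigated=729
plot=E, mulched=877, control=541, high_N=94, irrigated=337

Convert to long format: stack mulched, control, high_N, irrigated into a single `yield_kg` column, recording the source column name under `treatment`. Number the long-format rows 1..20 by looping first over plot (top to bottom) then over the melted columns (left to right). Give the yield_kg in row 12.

20 rows total (5 × 4). Row 12: index ⌊(12-1)/4⌋ = 2 into plot → C; (12-1) mod 4 = 3 into the melted columns → irrigated.
So row 12 is (C, irrigated, 257); yield_kg = 257.

257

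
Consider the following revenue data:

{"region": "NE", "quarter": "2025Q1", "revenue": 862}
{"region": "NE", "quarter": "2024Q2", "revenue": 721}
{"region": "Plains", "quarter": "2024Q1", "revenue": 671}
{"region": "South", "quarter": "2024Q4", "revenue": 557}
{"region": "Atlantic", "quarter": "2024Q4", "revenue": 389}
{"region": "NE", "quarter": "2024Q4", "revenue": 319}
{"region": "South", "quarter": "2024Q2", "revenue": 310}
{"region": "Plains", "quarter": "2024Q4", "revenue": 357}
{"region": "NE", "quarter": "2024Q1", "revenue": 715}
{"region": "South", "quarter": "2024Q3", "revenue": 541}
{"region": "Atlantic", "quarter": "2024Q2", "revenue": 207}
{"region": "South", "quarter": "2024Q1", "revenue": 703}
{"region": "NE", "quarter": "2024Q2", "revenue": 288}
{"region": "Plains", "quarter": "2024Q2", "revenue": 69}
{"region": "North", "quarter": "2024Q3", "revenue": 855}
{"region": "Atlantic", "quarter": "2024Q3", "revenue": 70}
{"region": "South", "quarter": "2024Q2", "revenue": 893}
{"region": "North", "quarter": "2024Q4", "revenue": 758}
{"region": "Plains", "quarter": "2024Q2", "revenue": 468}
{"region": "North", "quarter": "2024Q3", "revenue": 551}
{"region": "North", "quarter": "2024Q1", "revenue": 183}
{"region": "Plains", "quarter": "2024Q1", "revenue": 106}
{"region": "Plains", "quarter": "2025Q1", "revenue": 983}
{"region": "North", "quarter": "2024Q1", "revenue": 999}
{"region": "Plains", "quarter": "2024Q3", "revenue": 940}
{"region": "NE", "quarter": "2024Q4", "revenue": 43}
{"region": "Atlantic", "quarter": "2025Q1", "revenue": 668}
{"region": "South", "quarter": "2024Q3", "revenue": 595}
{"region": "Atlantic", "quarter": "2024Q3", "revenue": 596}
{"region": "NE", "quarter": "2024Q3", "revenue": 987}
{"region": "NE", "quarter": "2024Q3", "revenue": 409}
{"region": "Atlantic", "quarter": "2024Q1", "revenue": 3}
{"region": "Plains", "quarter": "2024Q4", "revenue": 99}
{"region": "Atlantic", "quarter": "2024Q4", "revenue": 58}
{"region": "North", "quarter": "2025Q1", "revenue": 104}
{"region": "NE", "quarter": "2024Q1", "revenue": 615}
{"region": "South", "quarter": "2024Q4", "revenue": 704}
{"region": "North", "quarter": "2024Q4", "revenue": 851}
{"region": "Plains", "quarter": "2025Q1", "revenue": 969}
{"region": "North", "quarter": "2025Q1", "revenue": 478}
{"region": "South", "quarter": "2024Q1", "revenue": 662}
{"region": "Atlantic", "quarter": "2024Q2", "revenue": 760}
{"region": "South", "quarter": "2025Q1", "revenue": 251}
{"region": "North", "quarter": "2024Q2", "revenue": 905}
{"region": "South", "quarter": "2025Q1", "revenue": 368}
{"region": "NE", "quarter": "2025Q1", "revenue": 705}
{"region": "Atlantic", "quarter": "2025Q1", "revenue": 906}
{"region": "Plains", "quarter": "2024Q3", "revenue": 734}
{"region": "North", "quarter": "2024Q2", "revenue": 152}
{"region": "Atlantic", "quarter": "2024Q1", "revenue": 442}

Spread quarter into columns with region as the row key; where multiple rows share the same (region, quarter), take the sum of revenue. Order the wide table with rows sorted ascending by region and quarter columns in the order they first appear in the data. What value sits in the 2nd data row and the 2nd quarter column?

With rows sorted ascending by region, row 2 is region=NE. quarter columns in first-appearance order: 2025Q1, 2024Q2, 2024Q1, 2024Q4, 2024Q3; column 2 is 2024Q2.
Long rows with region=NE, quarter=2024Q2: 721 + 288 = 1009.

1009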